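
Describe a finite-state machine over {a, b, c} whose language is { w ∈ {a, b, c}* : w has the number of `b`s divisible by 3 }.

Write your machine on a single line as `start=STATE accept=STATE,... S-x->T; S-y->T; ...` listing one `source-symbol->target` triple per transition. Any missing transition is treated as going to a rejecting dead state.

start=s0; accept=s0; s0-a->s0; s0-b->s1; s0-c->s0; s1-a->s1; s1-b->s2; s1-c->s1; s2-a->s2; s2-b->s0; s2-c->s2

Keep the running count of `b`s modulo 3: each `b` advances along the cycle s0 → s1 → s2 → s0 while other symbols loop. Accept at s0.
        a   b   c  
>* s0   s0  s1  s0 
   s1   s1  s2  s1 
   s2   s2  s0  s2 
(> = start, * = accepting)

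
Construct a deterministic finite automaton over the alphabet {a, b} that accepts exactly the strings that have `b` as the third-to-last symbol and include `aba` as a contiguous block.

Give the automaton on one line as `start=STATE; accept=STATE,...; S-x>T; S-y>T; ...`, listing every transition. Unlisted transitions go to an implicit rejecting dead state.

Run two small machines in parallel and take their product. One (15 states) tracks the last 3 symbols read; the other (4 states) tracks whether and how much of `aba` has been seen. Each combined state is a pair, one component from each; accept when both components accept. Equivalent product states are then merged.
An 11-state machine:
          a    b  
>  q0     q1   q0 
   q1     q1   q2 
   q2     q3   q0 
   q3     q4   q5 
 * q4     q6   q7 
 * q5     q3   q8 
   q6     q6   q7 
   q7     q3   q8 
   q8     q9  q10 
 * q9     q4   q5 
 * q10    q9  q10 
(> = start, * = accepting)

start=q0; accept=q4,q5,q9,q10; q0-a>q1; q0-b>q0; q1-a>q1; q1-b>q2; q2-a>q3; q2-b>q0; q3-a>q4; q3-b>q5; q4-a>q6; q4-b>q7; q5-a>q3; q5-b>q8; q6-a>q6; q6-b>q7; q7-a>q3; q7-b>q8; q8-a>q9; q8-b>q10; q9-a>q4; q9-b>q5; q10-a>q9; q10-b>q10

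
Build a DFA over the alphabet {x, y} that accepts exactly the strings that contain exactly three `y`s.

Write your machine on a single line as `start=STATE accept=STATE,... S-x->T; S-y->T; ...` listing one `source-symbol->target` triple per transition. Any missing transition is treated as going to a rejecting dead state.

Count `y`s, saturating at 4: states q0 through q3 mean 0 through 3 `y`s seen; q4 means more than 3. Each `y` increments (capped at q4); other symbols loop. Accept from {q3}.
        x   y  
>  q0   q0  q1 
   q1   q1  q2 
   q2   q2  q3 
 * q3   q3  q4 
   q4   q4  q4 
(> = start, * = accepting)

start=q0; accept=q3; q0-x->q0; q0-y->q1; q1-x->q1; q1-y->q2; q2-x->q2; q2-y->q3; q3-x->q3; q3-y->q4; q4-x->q4; q4-y->q4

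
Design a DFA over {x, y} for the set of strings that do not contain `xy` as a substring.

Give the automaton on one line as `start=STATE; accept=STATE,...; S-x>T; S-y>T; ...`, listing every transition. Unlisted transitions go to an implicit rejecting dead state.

start=S0; accept=S0,S1; S0-x>S1; S0-y>S0; S1-x>S1; S1-y>S2; S2-x>S2; S2-y>S2

This is the complement of 'contains `xy`'. Use the same substring-matching states — S0 through S2 holding how much of `xy` has just been matched — but flip the accepting set: everything except the trap S2 accepts.
        x   y  
>* S0   S1  S0 
 * S1   S1  S2 
   S2   S2  S2 
(> = start, * = accepting)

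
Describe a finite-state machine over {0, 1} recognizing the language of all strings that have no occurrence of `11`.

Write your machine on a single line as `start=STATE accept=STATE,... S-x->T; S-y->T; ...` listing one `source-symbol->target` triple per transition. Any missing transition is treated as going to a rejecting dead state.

Track partial matches of the forbidden pattern `11`. State S2 is a dead state reached once `11` has occurred; every other state accepts. S0 means no part of `11` is currently matched.
With 3 states:
        0   1  
>* S0   S0  S1 
 * S1   S0  S2 
   S2   S2  S2 
(> = start, * = accepting)

start=S0; accept=S0,S1; S0-0->S0; S0-1->S1; S1-0->S0; S1-1->S2; S2-0->S2; S2-1->S2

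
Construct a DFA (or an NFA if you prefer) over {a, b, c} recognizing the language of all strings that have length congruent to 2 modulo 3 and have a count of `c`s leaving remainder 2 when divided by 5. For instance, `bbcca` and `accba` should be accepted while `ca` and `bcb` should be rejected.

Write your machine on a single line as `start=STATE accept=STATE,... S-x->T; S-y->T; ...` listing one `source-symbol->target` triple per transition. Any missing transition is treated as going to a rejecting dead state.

start=s0; accept=s5; s0-a->s1; s0-b->s1; s0-c->s2; s1-a->s3; s1-b->s3; s1-c->s4; s2-a->s4; s2-b->s4; s2-c->s5; s3-a->s0; s3-b->s0; s3-c->s6; s4-a->s6; s4-b->s6; s4-c->s7; s5-a->s7; s5-b->s7; s5-c->s8; s6-a->s2; s6-b->s2; s6-c->s9; s7-a->s9; s7-b->s9; s7-c->s10; s8-a->s10; s8-b->s10; s8-c->s11; s9-a->s5; s9-b->s5; s9-c->s12; s10-a->s12; s10-b->s12; s10-c->s13; s11-a->s13; s11-b->s13; s11-c->s3; s12-a->s8; s12-b->s8; s12-c->s14; s13-a->s14; s13-b->s14; s13-c->s0; s14-a->s11; s14-b->s11; s14-c->s1

Build one automaton per condition and run them in lockstep. One (3 states) tracks the input length modulo 3; the other (5 states) tracks the count of `c`s modulo 5. Each combined state is a pair, one component from each; accept when both components accept.
15 states suffice.
          a    b    c  
>  s0     s1   s1   s2 
   s1     s3   s3   s4 
   s2     s4   s4   s5 
   s3     s0   s0   s6 
   s4     s6   s6   s7 
 * s5     s7   s7   s8 
   s6     s2   s2   s9 
   s7     s9   s9  s10 
   s8    s10  s10  s11 
   s9     s5   s5  s12 
   s10   s12  s12  s13 
   s11   s13  s13   s3 
   s12    s8   s8  s14 
   s13   s14  s14   s0 
   s14   s11  s11   s1 
(> = start, * = accepting)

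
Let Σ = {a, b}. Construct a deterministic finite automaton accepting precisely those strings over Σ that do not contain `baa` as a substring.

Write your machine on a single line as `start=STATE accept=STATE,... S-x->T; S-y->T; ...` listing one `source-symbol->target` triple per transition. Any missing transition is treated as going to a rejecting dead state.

This is the complement of 'contains `baa`'. Use the same substring-matching states — q0 through q3 holding how much of `baa` has just been matched — but flip the accepting set: everything except the trap q3 accepts.
        a   b  
>* q0   q0  q1 
 * q1   q2  q1 
 * q2   q3  q1 
   q3   q3  q3 
(> = start, * = accepting)

start=q0; accept=q0,q1,q2; q0-a->q0; q0-b->q1; q1-a->q2; q1-b->q1; q2-a->q3; q2-b->q1; q3-a->q3; q3-b->q3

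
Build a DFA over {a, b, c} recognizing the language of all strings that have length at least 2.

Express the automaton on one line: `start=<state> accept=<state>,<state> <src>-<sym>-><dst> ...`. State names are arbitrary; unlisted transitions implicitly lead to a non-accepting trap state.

Count input length up to 3: every symbol moves from q0 toward q3, which means 'more than 2' and absorbs. Accept from {q2, q3}.
4 states suffice.
        a   b   c  
>  q0   q1  q1  q1 
   q1   q2  q2  q2 
 * q2   q3  q3  q3 
 * q3   q3  q3  q3 
(> = start, * = accepting)

start=q0 accept=q2,q3 q0-a->q1 q0-b->q1 q0-c->q1 q1-a->q2 q1-b->q2 q1-c->q2 q2-a->q3 q2-b->q3 q2-c->q3 q3-a->q3 q3-b->q3 q3-c->q3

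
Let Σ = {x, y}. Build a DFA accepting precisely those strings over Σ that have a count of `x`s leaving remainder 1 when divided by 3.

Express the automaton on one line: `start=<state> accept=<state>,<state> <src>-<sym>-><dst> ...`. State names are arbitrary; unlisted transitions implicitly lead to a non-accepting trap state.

start=A accept=B A-x->B A-y->A B-x->C B-y->B C-x->A C-y->C

The only thing that matters is how many `x`s have appeared, reduced mod 3. Use one state per residue: A for 0, …, C for 2. Reading `x` moves to the next residue; anything else stays put. B is accepting.
3 states suffice.
       x  y 
>  A   B  A 
 * B   C  B 
   C   A  C 
(> = start, * = accepting)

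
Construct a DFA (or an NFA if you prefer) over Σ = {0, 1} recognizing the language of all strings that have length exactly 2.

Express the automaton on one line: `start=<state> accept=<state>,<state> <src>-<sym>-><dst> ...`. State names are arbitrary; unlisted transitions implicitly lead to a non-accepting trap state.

start=A accept=C A-0->B A-1->B B-0->C B-1->C C-0->D C-1->D D-0->D D-1->D

We only need to distinguish lengths 0, 1, …, 2, and '>2'. Chain A → B → C → D on every symbol, with D looping. Accepting states: {C}.
A 4-state machine:
       0  1 
>  A   B  B 
   B   C  C 
 * C   D  D 
   D   D  D 
(> = start, * = accepting)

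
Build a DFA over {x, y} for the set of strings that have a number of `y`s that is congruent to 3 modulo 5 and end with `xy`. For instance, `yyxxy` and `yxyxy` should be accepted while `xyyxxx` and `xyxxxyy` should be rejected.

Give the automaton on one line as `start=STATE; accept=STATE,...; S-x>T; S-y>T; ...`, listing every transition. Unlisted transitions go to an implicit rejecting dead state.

Build one automaton per condition and run them in lockstep. One (5 states) tracks the count of `y`s modulo 5; the other (3 states) tracks how much of the suffix `xy` has currently been matched. Each combined state is a pair, one component from each; accept when both components accept.
          x    y  
>  S0     S1   S2 
   S1     S1   S3 
   S2     S4   S5 
   S3     S4   S5 
   S4     S4   S6 
   S5     S7   S8 
   S6     S7   S8 
   S7     S7   S9 
   S8    S10  S11 
 * S9    S10  S11 
   S10   S10  S12 
   S11   S13   S0 
   S12   S13   S0 
   S13   S13  S14 
   S14    S1   S2 
(> = start, * = accepting)

start=S0; accept=S9; S0-x>S1; S0-y>S2; S1-x>S1; S1-y>S3; S2-x>S4; S2-y>S5; S3-x>S4; S3-y>S5; S4-x>S4; S4-y>S6; S5-x>S7; S5-y>S8; S6-x>S7; S6-y>S8; S7-x>S7; S7-y>S9; S8-x>S10; S8-y>S11; S9-x>S10; S9-y>S11; S10-x>S10; S10-y>S12; S11-x>S13; S11-y>S0; S12-x>S13; S12-y>S0; S13-x>S13; S13-y>S14; S14-x>S1; S14-y>S2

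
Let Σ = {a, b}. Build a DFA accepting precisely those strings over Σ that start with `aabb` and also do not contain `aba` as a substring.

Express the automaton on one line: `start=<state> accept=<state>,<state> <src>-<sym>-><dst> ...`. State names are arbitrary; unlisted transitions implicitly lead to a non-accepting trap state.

start=q0 accept=q5,q6,q7 q0-a->q1 q0-b->q2 q1-a->q3 q1-b->q2 q2-a->q2 q2-b->q2 q3-a->q2 q3-b->q4 q4-a->q2 q4-b->q5 q5-a->q6 q5-b->q5 q6-a->q6 q6-b->q7 q7-a->q2 q7-b->q5

Run two small machines in parallel and take their product. The first has 6 states tracking whether the input so far still matches the prefix `aabb`; the second has 4 states tracking partial matches of the forbidden pattern `aba`. A product state is a pair (one from each), accepting exactly when both do. Minimizing collapses redundant product states.
With 8 states:
        a   b  
>  q0   q1  q2 
   q1   q3  q2 
   q2   q2  q2 
   q3   q2  q4 
   q4   q2  q5 
 * q5   q6  q5 
 * q6   q6  q7 
 * q7   q2  q5 
(> = start, * = accepting)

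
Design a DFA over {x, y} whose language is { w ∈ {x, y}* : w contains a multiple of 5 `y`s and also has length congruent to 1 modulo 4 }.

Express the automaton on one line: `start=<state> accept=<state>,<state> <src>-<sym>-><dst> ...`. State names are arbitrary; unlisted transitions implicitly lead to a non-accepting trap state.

start=S0 accept=S1 S0-x->S1 S0-y->S2 S1-x->S3 S1-y->S4 S2-x->S4 S2-y->S5 S3-x->S6 S3-y->S7 S4-x->S7 S4-y->S8 S5-x->S8 S5-y->S9 S6-x->S0 S6-y->S10 S7-x->S10 S7-y->S11 S8-x->S11 S8-y->S12 S9-x->S12 S9-y->S13 S10-x->S2 S10-y->S14 S11-x->S14 S11-y->S15 S12-x->S15 S12-y->S16 S13-x->S16 S13-y->S1 S14-x->S5 S14-y->S17 S15-x->S17 S15-y->S18 S16-x->S18 S16-y->S3 S17-x->S9 S17-y->S19 S18-x->S19 S18-y->S6 S19-x->S13 S19-y->S0

Run two small machines in parallel and take their product. One (5 states) tracks the count of `y`s modulo 5; the other (4 states) tracks the input length modulo 4. Each combined state is a pair, one component from each; accept when both components accept.
A 20-state machine:
          x    y  
>  S0     S1   S2 
 * S1     S3   S4 
   S2     S4   S5 
   S3     S6   S7 
   S4     S7   S8 
   S5     S8   S9 
   S6     S0  S10 
   S7    S10  S11 
   S8    S11  S12 
   S9    S12  S13 
   S10    S2  S14 
   S11   S14  S15 
   S12   S15  S16 
   S13   S16   S1 
   S14    S5  S17 
   S15   S17  S18 
   S16   S18   S3 
   S17    S9  S19 
   S18   S19   S6 
   S19   S13   S0 
(> = start, * = accepting)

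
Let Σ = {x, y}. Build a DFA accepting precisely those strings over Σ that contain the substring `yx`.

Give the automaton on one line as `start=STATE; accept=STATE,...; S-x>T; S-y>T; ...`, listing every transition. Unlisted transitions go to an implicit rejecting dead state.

start=S0; accept=S2; S0-x>S0; S0-y>S1; S1-x>S2; S1-y>S1; S2-x>S2; S2-y>S2

Track how much of `yx` has been matched so far: state S0 is no progress, S2 is the absorbing accept state reached once `yx` has occurred. Intermediate states record partial matches; on a mismatch, fall back to the longest reusable overlap.
3 states suffice.
        x   y  
>  S0   S0  S1 
   S1   S2  S1 
 * S2   S2  S2 
(> = start, * = accepting)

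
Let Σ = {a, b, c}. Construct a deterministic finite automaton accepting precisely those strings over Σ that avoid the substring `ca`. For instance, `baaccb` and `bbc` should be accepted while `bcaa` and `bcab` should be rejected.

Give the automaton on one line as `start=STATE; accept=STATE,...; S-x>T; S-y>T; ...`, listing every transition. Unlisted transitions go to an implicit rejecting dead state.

start=S0; accept=S0,S1; S0-a>S0; S0-b>S0; S0-c>S1; S1-a>S2; S1-b>S0; S1-c>S1; S2-a>S2; S2-b>S2; S2-c>S2

This is the complement of 'contains `ca`'. Use the same substring-matching states — S0 through S2 holding how much of `ca` has just been matched — but flip the accepting set: everything except the trap S2 accepts.
With 3 states:
        a   b   c  
>* S0   S0  S0  S1 
 * S1   S2  S0  S1 
   S2   S2  S2  S2 
(> = start, * = accepting)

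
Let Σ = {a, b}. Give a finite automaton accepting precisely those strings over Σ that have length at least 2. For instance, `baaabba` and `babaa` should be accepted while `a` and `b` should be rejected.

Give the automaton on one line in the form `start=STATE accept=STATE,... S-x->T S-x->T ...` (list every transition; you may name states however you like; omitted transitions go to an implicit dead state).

start=q0 accept=q2,q3 q0-a->q1 q0-b->q1 q1-a->q2 q1-b->q2 q2-a->q3 q2-b->q3 q3-a->q3 q3-b->q3

We only need to distinguish lengths 0, 1, …, 2, and '>2'. Chain q0 → q1 → q2 → q3 on every symbol, with q3 looping. Accepting states: {q2, q3}.
A 4-state machine:
        a   b  
>  q0   q1  q1 
   q1   q2  q2 
 * q2   q3  q3 
 * q3   q3  q3 
(> = start, * = accepting)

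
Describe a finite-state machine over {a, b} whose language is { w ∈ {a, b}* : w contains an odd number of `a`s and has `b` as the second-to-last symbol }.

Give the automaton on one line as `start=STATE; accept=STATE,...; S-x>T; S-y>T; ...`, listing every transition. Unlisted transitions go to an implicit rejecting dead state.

Handle the two conditions separately and then intersect. The first has 2 states tracking the count of `a`s modulo 2; the second has 7 states tracking the last 2 symbols read. A product state is a pair (one from each), accepting exactly when both do. Minimizing collapses redundant product states.
With 6 states:
        a   b  
>  q0   q1  q2 
   q1   q0  q3 
   q2   q4  q2 
   q3   q0  q5 
 * q4   q0  q3 
 * q5   q0  q5 
(> = start, * = accepting)

start=q0; accept=q4,q5; q0-a>q1; q0-b>q2; q1-a>q0; q1-b>q3; q2-a>q4; q2-b>q2; q3-a>q0; q3-b>q5; q4-a>q0; q4-b>q3; q5-a>q0; q5-b>q5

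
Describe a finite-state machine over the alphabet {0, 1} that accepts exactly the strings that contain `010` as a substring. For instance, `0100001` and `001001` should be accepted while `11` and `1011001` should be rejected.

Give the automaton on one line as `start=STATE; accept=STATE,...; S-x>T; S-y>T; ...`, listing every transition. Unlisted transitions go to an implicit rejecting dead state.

start=A; accept=D; A-0>B; A-1>A; B-0>B; B-1>C; C-0>D; C-1>A; D-0>D; D-1>D

Track how much of `010` has been matched so far: state A is no progress, D is the absorbing accept state reached once `010` has occurred. Intermediate states record partial matches; on a mismatch, fall back to the longest reusable overlap.
       0  1 
>  A   B  A 
   B   B  C 
   C   D  A 
 * D   D  D 
(> = start, * = accepting)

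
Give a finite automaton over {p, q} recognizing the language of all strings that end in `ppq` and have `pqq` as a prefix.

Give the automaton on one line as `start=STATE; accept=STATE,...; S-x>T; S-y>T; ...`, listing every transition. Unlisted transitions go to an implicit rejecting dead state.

start=A; accept=K; A-p>B; A-q>C; B-p>D; B-q>E; C-p>F; C-q>C; D-p>D; D-q>G; E-p>F; E-q>H; F-p>D; F-q>C; G-p>F; G-q>C; H-p>I; H-q>H; I-p>J; I-q>H; J-p>J; J-q>K; K-p>I; K-q>H

Handle the two conditions separately and then intersect. The first has 4 states tracking how much of the suffix `ppq` has currently been matched; the second has 5 states tracking whether the input so far still matches the prefix `pqq`. A product state is a pair (one from each), accepting exactly when both do.
       p  q 
>  A   B  C 
   B   D  E 
   C   F  C 
   D   D  G 
   E   F  H 
   F   D  C 
   G   F  C 
   H   I  H 
   I   J  H 
   J   J  K 
 * K   I  H 
(> = start, * = accepting)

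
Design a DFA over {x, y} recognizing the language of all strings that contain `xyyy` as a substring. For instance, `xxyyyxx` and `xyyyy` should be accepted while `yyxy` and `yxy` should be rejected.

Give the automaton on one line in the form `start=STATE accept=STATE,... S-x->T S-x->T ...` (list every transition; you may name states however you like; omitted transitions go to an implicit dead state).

start=S0 accept=S4 S0-x->S1 S0-y->S0 S1-x->S1 S1-y->S2 S2-x->S1 S2-y->S3 S3-x->S1 S3-y->S4 S4-x->S4 S4-y->S4

States S0..S3 record the length of the longest prefix of `xyyy` that matches the current input suffix. Reaching S4 means `xyyy` has been seen, and we stay there forever. Accept from S4.
5 states suffice.
        x   y  
>  S0   S1  S0 
   S1   S1  S2 
   S2   S1  S3 
   S3   S1  S4 
 * S4   S4  S4 
(> = start, * = accepting)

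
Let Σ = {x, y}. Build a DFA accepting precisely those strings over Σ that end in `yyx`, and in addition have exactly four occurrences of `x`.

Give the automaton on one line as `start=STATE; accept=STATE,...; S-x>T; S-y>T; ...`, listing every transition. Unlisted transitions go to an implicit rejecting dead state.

Build one automaton per condition and run them in lockstep. The first has 4 states tracking how much of the suffix `yyx` has currently been matched; the second has 6 states tracking the count of `x`s, saturating at 5. A product state is a pair (one from each), accepting exactly when both do. Equivalent product states are then merged.
8 states suffice.
       x  y 
>  A   B  A 
   B   C  B 
   C   D  C 
   D   E  F 
   E   E  E 
   F   E  G 
   G   H  G 
 * H   E  E 
(> = start, * = accepting)

start=A; accept=H; A-x>B; A-y>A; B-x>C; B-y>B; C-x>D; C-y>C; D-x>E; D-y>F; E-x>E; E-y>E; F-x>E; F-y>G; G-x>H; G-y>G; H-x>E; H-y>E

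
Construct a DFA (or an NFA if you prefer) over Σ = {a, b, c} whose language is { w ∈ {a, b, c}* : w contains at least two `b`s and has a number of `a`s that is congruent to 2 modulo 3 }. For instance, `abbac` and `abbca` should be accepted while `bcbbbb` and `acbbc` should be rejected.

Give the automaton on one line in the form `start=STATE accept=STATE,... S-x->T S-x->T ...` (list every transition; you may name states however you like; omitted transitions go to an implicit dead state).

Run two small machines in parallel and take their product. One (4 states) tracks the count of `b`s, saturating at 3; the other (3 states) tracks the count of `a`s modulo 3. Each combined state is a pair, one component from each; accept when both components accept.
With 12 states:
          a    b    c  
>  q0     q1   q2   q0 
   q1     q3   q4   q1 
   q2     q4   q5   q2 
   q3     q0   q6   q3 
   q4     q6   q7   q4 
   q5     q7   q8   q5 
   q6     q2   q9   q6 
   q7     q9  q10   q7 
   q8    q10   q8   q8 
 * q9     q5  q11   q9 
   q10   q11  q10  q10 
 * q11    q8  q11  q11 
(> = start, * = accepting)

start=q0 accept=q9,q11 q0-a->q1 q0-b->q2 q0-c->q0 q1-a->q3 q1-b->q4 q1-c->q1 q2-a->q4 q2-b->q5 q2-c->q2 q3-a->q0 q3-b->q6 q3-c->q3 q4-a->q6 q4-b->q7 q4-c->q4 q5-a->q7 q5-b->q8 q5-c->q5 q6-a->q2 q6-b->q9 q6-c->q6 q7-a->q9 q7-b->q10 q7-c->q7 q8-a->q10 q8-b->q8 q8-c->q8 q9-a->q5 q9-b->q11 q9-c->q9 q10-a->q11 q10-b->q10 q10-c->q10 q11-a->q8 q11-b->q11 q11-c->q11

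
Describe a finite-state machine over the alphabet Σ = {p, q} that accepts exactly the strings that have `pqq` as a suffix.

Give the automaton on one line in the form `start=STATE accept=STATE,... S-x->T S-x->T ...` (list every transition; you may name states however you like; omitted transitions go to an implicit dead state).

Let each state record the length of the longest suffix of the input read so far that is also a prefix of `pqq`. s1 means the last symbol is `p`; s2 means the last 2 symbols are `pq`; s3 means the last 3 symbols are `pqq`. Accept only at s3, where the string currently ends in `pqq`.
A 4-state machine:
        p   q  
>  s0   s1  s0 
   s1   s1  s2 
   s2   s1  s3 
 * s3   s1  s0 
(> = start, * = accepting)

start=s0 accept=s3 s0-p->s1 s0-q->s0 s1-p->s1 s1-q->s2 s2-p->s1 s2-q->s3 s3-p->s1 s3-q->s0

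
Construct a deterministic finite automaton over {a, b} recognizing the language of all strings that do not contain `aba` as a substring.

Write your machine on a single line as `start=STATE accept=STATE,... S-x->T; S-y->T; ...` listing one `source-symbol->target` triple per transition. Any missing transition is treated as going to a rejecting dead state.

start=q0; accept=q0,q1,q2; q0-a->q1; q0-b->q0; q1-a->q1; q1-b->q2; q2-a->q3; q2-b->q0; q3-a->q3; q3-b->q3

This is the complement of 'contains `aba`'. Use the same substring-matching states — q0 through q3 holding how much of `aba` has just been matched — but flip the accepting set: everything except the trap q3 accepts.
        a   b  
>* q0   q1  q0 
 * q1   q1  q2 
 * q2   q3  q0 
   q3   q3  q3 
(> = start, * = accepting)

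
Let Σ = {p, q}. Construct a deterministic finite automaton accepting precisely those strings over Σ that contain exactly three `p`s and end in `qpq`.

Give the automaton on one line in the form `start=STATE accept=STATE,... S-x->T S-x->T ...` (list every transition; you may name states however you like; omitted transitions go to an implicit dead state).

start=A accept=Q A-p->B A-q->C B-p->D B-q->E C-p->F C-q->C D-p->G D-q->H E-p->I E-q->E F-p->D F-q->J G-p->K G-q->L H-p->M H-q->H I-p->G I-q->N J-p->I J-q->E K-p->K K-q->O L-p->P L-q->L M-p->K M-q->Q N-p->M N-q->H O-p->P O-q->O P-p->K P-q->R Q-p->P Q-q->L R-p->P R-q->O

Handle the two conditions separately and then intersect. The first has 5 states tracking the count of `p`s, saturating at 4; the second has 4 states tracking how much of the suffix `qpq` has currently been matched. A product state is a pair (one from each), accepting exactly when both do.
18 states suffice.
       p  q 
>  A   B  C 
   B   D  E 
   C   F  C 
   D   G  H 
   E   I  E 
   F   D  J 
   G   K  L 
   H   M  H 
   I   G  N 
   J   I  E 
   K   K  O 
   L   P  L 
   M   K  Q 
   N   M  H 
   O   P  O 
   P   K  R 
 * Q   P  L 
   R   P  O 
(> = start, * = accepting)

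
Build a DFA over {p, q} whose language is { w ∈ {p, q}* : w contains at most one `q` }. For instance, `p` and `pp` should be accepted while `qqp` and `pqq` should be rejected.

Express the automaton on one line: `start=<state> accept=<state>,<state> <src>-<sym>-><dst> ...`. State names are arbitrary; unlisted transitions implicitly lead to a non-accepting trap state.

start=s0 accept=s0,s1 s0-p->s0 s0-q->s1 s1-p->s1 s1-q->s2 s2-p->s2 s2-q->s2

Count `q`s, saturating at 2: state s0 means no `q` yet, s1 means one `q` seen, s2 means more than one. Each `q` increments (capped at s2); other symbols loop. Accept from {s0, s1}.
        p   q  
>* s0   s0  s1 
 * s1   s1  s2 
   s2   s2  s2 
(> = start, * = accepting)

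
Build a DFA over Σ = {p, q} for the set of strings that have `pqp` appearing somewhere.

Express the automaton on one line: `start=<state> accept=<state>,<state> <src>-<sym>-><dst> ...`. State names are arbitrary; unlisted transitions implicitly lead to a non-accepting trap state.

States s0..s2 record the length of the longest prefix of `pqp` that matches the current input suffix. Reaching s3 means `pqp` has been seen, and we stay there forever. Accept from s3.
        p   q  
>  s0   s1  s0 
   s1   s1  s2 
   s2   s3  s0 
 * s3   s3  s3 
(> = start, * = accepting)

start=s0 accept=s3 s0-p->s1 s0-q->s0 s1-p->s1 s1-q->s2 s2-p->s3 s2-q->s0 s3-p->s3 s3-q->s3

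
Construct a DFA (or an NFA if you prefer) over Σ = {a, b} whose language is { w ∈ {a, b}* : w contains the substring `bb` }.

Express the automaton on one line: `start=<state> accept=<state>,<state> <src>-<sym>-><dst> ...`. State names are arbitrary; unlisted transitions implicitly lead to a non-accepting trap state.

start=S0 accept=S2 S0-a->S0 S0-b->S1 S1-a->S0 S1-b->S2 S2-a->S2 S2-b->S2

Track how much of `bb` has been matched so far: state S0 is no progress, S2 is the absorbing accept state reached once `bb` has occurred. Intermediate states record partial matches; on a mismatch, fall back to the longest reusable overlap.
With 3 states:
        a   b  
>  S0   S0  S1 
   S1   S0  S2 
 * S2   S2  S2 
(> = start, * = accepting)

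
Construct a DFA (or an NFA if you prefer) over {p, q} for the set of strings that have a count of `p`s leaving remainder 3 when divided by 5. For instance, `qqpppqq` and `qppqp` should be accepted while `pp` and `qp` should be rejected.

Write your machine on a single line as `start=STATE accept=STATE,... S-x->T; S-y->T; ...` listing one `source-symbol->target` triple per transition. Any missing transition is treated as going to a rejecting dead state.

start=s0; accept=s3; s0-p->s1; s0-q->s0; s1-p->s2; s1-q->s1; s2-p->s3; s2-q->s2; s3-p->s4; s3-q->s3; s4-p->s0; s4-q->s4

The only thing that matters is how many `p`s have appeared, reduced mod 5. Use one state per residue: s0 for 0, …, s4 for 4. Reading `p` moves to the next residue; anything else stays put. s3 is accepting.
5 states suffice.
        p   q  
>  s0   s1  s0 
   s1   s2  s1 
   s2   s3  s2 
 * s3   s4  s3 
   s4   s0  s4 
(> = start, * = accepting)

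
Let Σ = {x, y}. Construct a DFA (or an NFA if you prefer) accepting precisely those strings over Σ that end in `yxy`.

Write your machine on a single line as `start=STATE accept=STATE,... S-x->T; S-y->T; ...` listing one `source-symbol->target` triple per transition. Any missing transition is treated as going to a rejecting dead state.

start=S0; accept=S3; S0-x->S0; S0-y->S1; S1-x->S2; S1-y->S1; S2-x->S0; S2-y->S3; S3-x->S2; S3-y->S1

Let each state record the length of the longest suffix of the input read so far that is also a prefix of `yxy`. S1 means the last symbol is `y`; S2 means the last 2 symbols are `yx`; S3 means the last 3 symbols are `yxy`. Accept only at S3, where the string currently ends in `yxy`.
4 states suffice.
        x   y  
>  S0   S0  S1 
   S1   S2  S1 
   S2   S0  S3 
 * S3   S2  S1 
(> = start, * = accepting)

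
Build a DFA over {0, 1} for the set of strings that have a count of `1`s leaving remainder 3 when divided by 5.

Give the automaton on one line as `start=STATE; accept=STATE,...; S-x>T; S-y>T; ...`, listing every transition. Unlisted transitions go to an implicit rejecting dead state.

start=q0; accept=q3; q0-0>q0; q0-1>q1; q1-0>q1; q1-1>q2; q2-0>q2; q2-1>q3; q3-0>q3; q3-1>q4; q4-0>q4; q4-1>q0

Keep the running count of `1`s modulo 5: each `1` advances along the cycle q0 → q1 → q2 → q3 → q4 → q0 while other symbols loop. Accept at q3.
A 5-state machine:
        0   1  
>  q0   q0  q1 
   q1   q1  q2 
   q2   q2  q3 
 * q3   q3  q4 
   q4   q4  q0 
(> = start, * = accepting)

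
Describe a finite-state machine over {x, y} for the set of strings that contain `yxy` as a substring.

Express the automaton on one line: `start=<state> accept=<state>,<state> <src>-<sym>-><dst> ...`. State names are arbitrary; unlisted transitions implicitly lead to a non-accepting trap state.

States s0..s2 record the length of the longest prefix of `yxy` that matches the current input suffix. Reaching s3 means `yxy` has been seen, and we stay there forever. Accept from s3.
With 4 states:
        x   y  
>  s0   s0  s1 
   s1   s2  s1 
   s2   s0  s3 
 * s3   s3  s3 
(> = start, * = accepting)

start=s0 accept=s3 s0-x->s0 s0-y->s1 s1-x->s2 s1-y->s1 s2-x->s0 s2-y->s3 s3-x->s3 s3-y->s3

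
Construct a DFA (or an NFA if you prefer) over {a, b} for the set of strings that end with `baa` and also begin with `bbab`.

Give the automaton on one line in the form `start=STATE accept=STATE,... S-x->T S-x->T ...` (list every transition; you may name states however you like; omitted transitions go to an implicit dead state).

start=S0 accept=S7 S0-a->S1 S0-b->S2 S1-a->S1 S1-b->S1 S2-a->S1 S2-b->S3 S3-a->S4 S3-b->S1 S4-a->S1 S4-b->S5 S5-a->S6 S5-b->S5 S6-a->S7 S6-b->S5 S7-a->S8 S7-b->S5 S8-a->S8 S8-b->S5

Handle the two conditions separately and then intersect. One (4 states) tracks how much of the suffix `baa` has currently been matched; the other (6 states) tracks whether the input so far still matches the prefix `bbab`. Each combined state is a pair, one component from each; accept when both components accept. Equivalent product states are then merged.
A 9-state machine:
        a   b  
>  S0   S1  S2 
   S1   S1  S1 
   S2   S1  S3 
   S3   S4  S1 
   S4   S1  S5 
   S5   S6  S5 
   S6   S7  S5 
 * S7   S8  S5 
   S8   S8  S5 
(> = start, * = accepting)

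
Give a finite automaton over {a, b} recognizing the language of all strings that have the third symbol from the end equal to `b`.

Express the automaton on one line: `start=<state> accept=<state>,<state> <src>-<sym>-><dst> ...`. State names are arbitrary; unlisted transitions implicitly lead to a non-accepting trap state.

A DFA must remember the last 3 symbols (since which symbol is third-to-last isn't known until the input ends). Use one state per possible window of the last ≤3 symbols; accept from those whose window starts with `b`.
15 states suffice.
          a    b  
>  s0     s1   s2 
   s1     s3   s4 
   s2     s5   s6 
   s3     s7   s8 
   s4     s9  s10 
   s5    s11  s12 
   s6    s13  s14 
   s7     s7   s8 
   s8     s9  s10 
   s9    s11  s12 
   s10   s13  s14 
 * s11    s7   s8 
 * s12    s9  s10 
 * s13   s11  s12 
 * s14   s13  s14 
(> = start, * = accepting)

start=s0 accept=s11,s12,s13,s14 s0-a->s1 s0-b->s2 s1-a->s3 s1-b->s4 s2-a->s5 s2-b->s6 s3-a->s7 s3-b->s8 s4-a->s9 s4-b->s10 s5-a->s11 s5-b->s12 s6-a->s13 s6-b->s14 s7-a->s7 s7-b->s8 s8-a->s9 s8-b->s10 s9-a->s11 s9-b->s12 s10-a->s13 s10-b->s14 s11-a->s7 s11-b->s8 s12-a->s9 s12-b->s10 s13-a->s11 s13-b->s12 s14-a->s13 s14-b->s14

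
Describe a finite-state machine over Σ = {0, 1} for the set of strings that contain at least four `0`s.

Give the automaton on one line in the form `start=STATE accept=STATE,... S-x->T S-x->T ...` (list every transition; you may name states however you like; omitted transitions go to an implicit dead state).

Count `0`s, saturating at 5: states S0 through S4 mean 0 through 4 `0`s seen; S5 means more than 4. Each `0` increments (capped at S5); other symbols loop. Accept from {S4, S5}.
A 6-state machine:
        0   1  
>  S0   S1  S0 
   S1   S2  S1 
   S2   S3  S2 
   S3   S4  S3 
 * S4   S5  S4 
 * S5   S5  S5 
(> = start, * = accepting)

start=S0 accept=S4,S5 S0-0->S1 S0-1->S0 S1-0->S2 S1-1->S1 S2-0->S3 S2-1->S2 S3-0->S4 S3-1->S3 S4-0->S5 S4-1->S4 S5-0->S5 S5-1->S5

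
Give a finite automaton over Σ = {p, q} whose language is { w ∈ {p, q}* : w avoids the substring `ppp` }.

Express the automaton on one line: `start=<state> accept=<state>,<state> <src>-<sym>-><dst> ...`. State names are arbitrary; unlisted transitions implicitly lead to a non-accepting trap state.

start=A accept=A,B,C A-p->B A-q->A B-p->C B-q->A C-p->D C-q->A D-p->D D-q->D

This is the complement of 'contains `ppp`'. Use the same substring-matching states — A through D holding how much of `ppp` has just been matched — but flip the accepting set: everything except the trap D accepts.
With 4 states:
       p  q 
>* A   B  A 
 * B   C  A 
 * C   D  A 
   D   D  D 
(> = start, * = accepting)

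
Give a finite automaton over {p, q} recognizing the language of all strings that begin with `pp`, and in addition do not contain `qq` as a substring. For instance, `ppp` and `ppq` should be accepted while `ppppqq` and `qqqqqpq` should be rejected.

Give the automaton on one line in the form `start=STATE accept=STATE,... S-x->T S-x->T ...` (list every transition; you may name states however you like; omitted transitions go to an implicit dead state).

Build one automaton per condition and run them in lockstep. The first has 4 states tracking whether the input so far still matches the prefix `pp`; the second has 3 states tracking partial matches of the forbidden pattern `qq`. A product state is a pair (one from each), accepting exactly when both do.
With 8 states:
        p   q  
>  s0   s1  s2 
   s1   s3  s2 
   s2   s4  s5 
 * s3   s3  s6 
   s4   s4  s2 
   s5   s5  s5 
 * s6   s3  s7 
   s7   s7  s7 
(> = start, * = accepting)

start=s0 accept=s3,s6 s0-p->s1 s0-q->s2 s1-p->s3 s1-q->s2 s2-p->s4 s2-q->s5 s3-p->s3 s3-q->s6 s4-p->s4 s4-q->s2 s5-p->s5 s5-q->s5 s6-p->s3 s6-q->s7 s7-p->s7 s7-q->s7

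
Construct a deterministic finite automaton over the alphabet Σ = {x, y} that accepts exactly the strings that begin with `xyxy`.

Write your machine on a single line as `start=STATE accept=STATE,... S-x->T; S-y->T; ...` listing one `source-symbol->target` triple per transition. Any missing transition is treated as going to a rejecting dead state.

Check the first 4 symbols one by one: s0 through s3 record how many have matched `xyxy` so far; any wrong symbol goes to the dead state s5. After all 4 match we enter the accepting sink s4.
        x   y  
>  s0   s1  s5 
   s1   s5  s2 
   s2   s3  s5 
   s3   s5  s4 
 * s4   s4  s4 
   s5   s5  s5 
(> = start, * = accepting)

start=s0; accept=s4; s0-x->s1; s0-y->s5; s1-x->s5; s1-y->s2; s2-x->s3; s2-y->s5; s3-x->s5; s3-y->s4; s4-x->s4; s4-y->s4; s5-x->s5; s5-y->s5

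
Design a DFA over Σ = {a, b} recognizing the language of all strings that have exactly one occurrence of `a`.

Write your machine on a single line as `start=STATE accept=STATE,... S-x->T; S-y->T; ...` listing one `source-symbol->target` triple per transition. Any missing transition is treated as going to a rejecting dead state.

start=q0; accept=q1; q0-a->q1; q0-b->q0; q1-a->q2; q1-b->q1; q2-a->q2; q2-b->q2

Count `a`s, saturating at 2: state q0 means no `a` yet, q1 means one `a` seen, q2 means more than one. Each `a` increments (capped at q2); other symbols loop. Accept from {q1}.
A 3-state machine:
        a   b  
>  q0   q1  q0 
 * q1   q2  q1 
   q2   q2  q2 
(> = start, * = accepting)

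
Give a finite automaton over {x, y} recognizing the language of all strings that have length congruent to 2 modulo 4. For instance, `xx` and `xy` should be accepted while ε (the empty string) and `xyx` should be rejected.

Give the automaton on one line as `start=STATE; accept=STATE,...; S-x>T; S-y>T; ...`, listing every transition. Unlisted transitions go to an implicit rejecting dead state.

Only the length mod 4 matters, so use a 4-cycle: from any state, every input symbol moves to the next state, wrapping q3 back to q0. Mark q2 accepting.
A 4-state machine:
        x   y  
>  q0   q1  q1 
   q1   q2  q2 
 * q2   q3  q3 
   q3   q0  q0 
(> = start, * = accepting)

start=q0; accept=q2; q0-x>q1; q0-y>q1; q1-x>q2; q1-y>q2; q2-x>q3; q2-y>q3; q3-x>q0; q3-y>q0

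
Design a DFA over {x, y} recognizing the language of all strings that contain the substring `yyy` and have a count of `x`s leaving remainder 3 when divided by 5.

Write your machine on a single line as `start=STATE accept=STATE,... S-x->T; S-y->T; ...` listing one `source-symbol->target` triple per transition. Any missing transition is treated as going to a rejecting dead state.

start=S0; accept=S18; S0-x->S1; S0-y->S2; S1-x->S3; S1-y->S4; S2-x->S1; S2-y->S5; S3-x->S6; S3-y->S7; S4-x->S3; S4-y->S8; S5-x->S1; S5-y->S9; S6-x->S10; S6-y->S11; S7-x->S6; S7-y->S12; S8-x->S3; S8-y->S13; S9-x->S13; S9-y->S9; S10-x->S0; S10-y->S14; S11-x->S10; S11-y->S15; S12-x->S6; S12-y->S16; S13-x->S16; S13-y->S13; S14-x->S0; S14-y->S17; S15-x->S10; S15-y->S18; S16-x->S18; S16-y->S16; S17-x->S0; S17-y->S19; S18-x->S19; S18-y->S18; S19-x->S9; S19-y->S19

Build one automaton per condition and run them in lockstep. One (4 states) tracks whether and how much of `yyy` has been seen; the other (5 states) tracks the count of `x`s modulo 5. Each combined state is a pair, one component from each; accept when both components accept.
A 20-state machine:
          x    y  
>  S0     S1   S2 
   S1     S3   S4 
   S2     S1   S5 
   S3     S6   S7 
   S4     S3   S8 
   S5     S1   S9 
   S6    S10  S11 
   S7     S6  S12 
   S8     S3  S13 
   S9    S13   S9 
   S10    S0  S14 
   S11   S10  S15 
   S12    S6  S16 
   S13   S16  S13 
   S14    S0  S17 
   S15   S10  S18 
   S16   S18  S16 
   S17    S0  S19 
 * S18   S19  S18 
   S19    S9  S19 
(> = start, * = accepting)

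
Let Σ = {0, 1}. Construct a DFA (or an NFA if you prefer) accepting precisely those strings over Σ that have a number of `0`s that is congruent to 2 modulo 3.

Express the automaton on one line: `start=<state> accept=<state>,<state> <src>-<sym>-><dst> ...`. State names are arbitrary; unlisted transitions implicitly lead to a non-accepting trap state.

The only thing that matters is how many `0`s have appeared, reduced mod 3. Use one state per residue: q0 for 0, …, q2 for 2. Reading `0` moves to the next residue; anything else stays put. q2 is accepting.
        0   1  
>  q0   q1  q0 
   q1   q2  q1 
 * q2   q0  q2 
(> = start, * = accepting)

start=q0 accept=q2 q0-0->q1 q0-1->q0 q1-0->q2 q1-1->q1 q2-0->q0 q2-1->q2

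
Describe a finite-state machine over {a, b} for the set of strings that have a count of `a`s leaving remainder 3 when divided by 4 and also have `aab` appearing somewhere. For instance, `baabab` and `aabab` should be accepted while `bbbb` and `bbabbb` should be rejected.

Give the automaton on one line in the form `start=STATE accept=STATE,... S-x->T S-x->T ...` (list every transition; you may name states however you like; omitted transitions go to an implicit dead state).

Run two small machines in parallel and take their product. One (4 states) tracks the count of `a`s modulo 4; the other (4 states) tracks whether and how much of `aab` has been seen. Each combined state is a pair, one component from each; accept when both components accept.
          a    b  
>  q0     q1   q0 
   q1     q2   q3 
   q2     q4   q5 
   q3     q6   q3 
   q4     q7   q8 
   q5     q8   q5 
   q6     q4   q9 
   q7    q10  q11 
 * q8    q11   q8 
   q9    q12   q9 
   q10    q2  q13 
   q11   q13  q11 
   q12    q7  q14 
   q13    q5  q13 
   q14   q15  q14 
   q15   q10   q0 
(> = start, * = accepting)

start=q0 accept=q8 q0-a->q1 q0-b->q0 q1-a->q2 q1-b->q3 q2-a->q4 q2-b->q5 q3-a->q6 q3-b->q3 q4-a->q7 q4-b->q8 q5-a->q8 q5-b->q5 q6-a->q4 q6-b->q9 q7-a->q10 q7-b->q11 q8-a->q11 q8-b->q8 q9-a->q12 q9-b->q9 q10-a->q2 q10-b->q13 q11-a->q13 q11-b->q11 q12-a->q7 q12-b->q14 q13-a->q5 q13-b->q13 q14-a->q15 q14-b->q14 q15-a->q10 q15-b->q0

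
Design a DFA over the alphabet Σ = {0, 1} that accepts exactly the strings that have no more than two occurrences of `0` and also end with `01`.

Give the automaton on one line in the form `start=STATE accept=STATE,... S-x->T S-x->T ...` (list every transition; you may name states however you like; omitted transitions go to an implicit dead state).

start=S0 accept=S3,S5 S0-0->S1 S0-1->S0 S1-0->S2 S1-1->S3 S2-0->S4 S2-1->S5 S3-0->S2 S3-1->S6 S4-0->S4 S4-1->S4 S5-0->S4 S5-1->S4 S6-0->S2 S6-1->S6

Run two small machines in parallel and take their product. The first has 4 states tracking the count of `0`s, saturating at 3; the second has 3 states tracking how much of the suffix `01` has currently been matched. A product state is a pair (one from each), accepting exactly when both do. Minimizing collapses redundant product states.
A 7-state machine:
        0   1  
>  S0   S1  S0 
   S1   S2  S3 
   S2   S4  S5 
 * S3   S2  S6 
   S4   S4  S4 
 * S5   S4  S4 
   S6   S2  S6 
(> = start, * = accepting)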